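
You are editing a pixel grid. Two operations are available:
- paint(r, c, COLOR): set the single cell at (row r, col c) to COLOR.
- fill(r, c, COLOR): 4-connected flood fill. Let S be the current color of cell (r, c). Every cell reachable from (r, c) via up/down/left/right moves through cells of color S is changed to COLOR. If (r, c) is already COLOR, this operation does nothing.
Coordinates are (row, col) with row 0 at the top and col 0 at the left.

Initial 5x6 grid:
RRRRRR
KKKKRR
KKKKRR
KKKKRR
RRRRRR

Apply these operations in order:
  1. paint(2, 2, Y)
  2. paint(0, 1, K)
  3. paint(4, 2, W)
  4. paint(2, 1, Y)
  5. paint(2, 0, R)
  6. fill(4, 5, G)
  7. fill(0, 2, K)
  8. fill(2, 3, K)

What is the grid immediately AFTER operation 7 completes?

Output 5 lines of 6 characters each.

After op 1 paint(2,2,Y):
RRRRRR
KKKKRR
KKYKRR
KKKKRR
RRRRRR
After op 2 paint(0,1,K):
RKRRRR
KKKKRR
KKYKRR
KKKKRR
RRRRRR
After op 3 paint(4,2,W):
RKRRRR
KKKKRR
KKYKRR
KKKKRR
RRWRRR
After op 4 paint(2,1,Y):
RKRRRR
KKKKRR
KYYKRR
KKKKRR
RRWRRR
After op 5 paint(2,0,R):
RKRRRR
KKKKRR
RYYKRR
KKKKRR
RRWRRR
After op 6 fill(4,5,G) [13 cells changed]:
RKGGGG
KKKKGG
RYYKGG
KKKKGG
RRWGGG
After op 7 fill(0,2,K) [13 cells changed]:
RKKKKK
KKKKKK
RYYKKK
KKKKKK
RRWKKK

Answer: RKKKKK
KKKKKK
RYYKKK
KKKKKK
RRWKKK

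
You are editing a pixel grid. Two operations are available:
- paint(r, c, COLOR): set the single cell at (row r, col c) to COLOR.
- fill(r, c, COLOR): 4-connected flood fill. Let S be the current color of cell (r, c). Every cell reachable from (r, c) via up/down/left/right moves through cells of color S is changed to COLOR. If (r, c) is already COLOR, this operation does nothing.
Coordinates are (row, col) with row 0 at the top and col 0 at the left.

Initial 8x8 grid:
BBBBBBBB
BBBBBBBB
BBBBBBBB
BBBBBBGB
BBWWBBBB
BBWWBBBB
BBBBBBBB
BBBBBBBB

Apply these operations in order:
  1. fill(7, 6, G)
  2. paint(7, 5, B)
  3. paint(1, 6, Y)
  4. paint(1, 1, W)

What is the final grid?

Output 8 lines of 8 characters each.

After op 1 fill(7,6,G) [59 cells changed]:
GGGGGGGG
GGGGGGGG
GGGGGGGG
GGGGGGGG
GGWWGGGG
GGWWGGGG
GGGGGGGG
GGGGGGGG
After op 2 paint(7,5,B):
GGGGGGGG
GGGGGGGG
GGGGGGGG
GGGGGGGG
GGWWGGGG
GGWWGGGG
GGGGGGGG
GGGGGBGG
After op 3 paint(1,6,Y):
GGGGGGGG
GGGGGGYG
GGGGGGGG
GGGGGGGG
GGWWGGGG
GGWWGGGG
GGGGGGGG
GGGGGBGG
After op 4 paint(1,1,W):
GGGGGGGG
GWGGGGYG
GGGGGGGG
GGGGGGGG
GGWWGGGG
GGWWGGGG
GGGGGGGG
GGGGGBGG

Answer: GGGGGGGG
GWGGGGYG
GGGGGGGG
GGGGGGGG
GGWWGGGG
GGWWGGGG
GGGGGGGG
GGGGGBGG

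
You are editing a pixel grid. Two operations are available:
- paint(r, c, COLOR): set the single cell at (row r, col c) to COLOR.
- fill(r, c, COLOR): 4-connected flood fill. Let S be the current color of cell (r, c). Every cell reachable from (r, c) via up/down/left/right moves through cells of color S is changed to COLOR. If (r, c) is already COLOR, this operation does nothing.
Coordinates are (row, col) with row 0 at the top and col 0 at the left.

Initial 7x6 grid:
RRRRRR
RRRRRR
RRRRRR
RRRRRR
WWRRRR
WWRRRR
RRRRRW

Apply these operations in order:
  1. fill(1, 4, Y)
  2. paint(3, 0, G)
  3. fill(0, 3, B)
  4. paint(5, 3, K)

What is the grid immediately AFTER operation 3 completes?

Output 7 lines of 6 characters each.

Answer: BBBBBB
BBBBBB
BBBBBB
GBBBBB
WWBBBB
WWBBBB
BBBBBW

Derivation:
After op 1 fill(1,4,Y) [37 cells changed]:
YYYYYY
YYYYYY
YYYYYY
YYYYYY
WWYYYY
WWYYYY
YYYYYW
After op 2 paint(3,0,G):
YYYYYY
YYYYYY
YYYYYY
GYYYYY
WWYYYY
WWYYYY
YYYYYW
After op 3 fill(0,3,B) [36 cells changed]:
BBBBBB
BBBBBB
BBBBBB
GBBBBB
WWBBBB
WWBBBB
BBBBBW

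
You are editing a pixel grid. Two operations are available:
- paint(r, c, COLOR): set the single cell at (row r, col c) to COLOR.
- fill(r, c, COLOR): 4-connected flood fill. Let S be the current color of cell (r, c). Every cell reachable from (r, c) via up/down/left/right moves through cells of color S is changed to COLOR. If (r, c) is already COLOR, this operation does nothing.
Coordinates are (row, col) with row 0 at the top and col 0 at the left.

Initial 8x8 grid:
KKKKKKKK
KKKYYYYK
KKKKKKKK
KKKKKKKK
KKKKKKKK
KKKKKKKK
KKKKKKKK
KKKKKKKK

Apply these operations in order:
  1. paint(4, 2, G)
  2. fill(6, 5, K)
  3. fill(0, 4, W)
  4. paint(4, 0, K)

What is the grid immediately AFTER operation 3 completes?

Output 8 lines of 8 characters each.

After op 1 paint(4,2,G):
KKKKKKKK
KKKYYYYK
KKKKKKKK
KKKKKKKK
KKGKKKKK
KKKKKKKK
KKKKKKKK
KKKKKKKK
After op 2 fill(6,5,K) [0 cells changed]:
KKKKKKKK
KKKYYYYK
KKKKKKKK
KKKKKKKK
KKGKKKKK
KKKKKKKK
KKKKKKKK
KKKKKKKK
After op 3 fill(0,4,W) [59 cells changed]:
WWWWWWWW
WWWYYYYW
WWWWWWWW
WWWWWWWW
WWGWWWWW
WWWWWWWW
WWWWWWWW
WWWWWWWW

Answer: WWWWWWWW
WWWYYYYW
WWWWWWWW
WWWWWWWW
WWGWWWWW
WWWWWWWW
WWWWWWWW
WWWWWWWW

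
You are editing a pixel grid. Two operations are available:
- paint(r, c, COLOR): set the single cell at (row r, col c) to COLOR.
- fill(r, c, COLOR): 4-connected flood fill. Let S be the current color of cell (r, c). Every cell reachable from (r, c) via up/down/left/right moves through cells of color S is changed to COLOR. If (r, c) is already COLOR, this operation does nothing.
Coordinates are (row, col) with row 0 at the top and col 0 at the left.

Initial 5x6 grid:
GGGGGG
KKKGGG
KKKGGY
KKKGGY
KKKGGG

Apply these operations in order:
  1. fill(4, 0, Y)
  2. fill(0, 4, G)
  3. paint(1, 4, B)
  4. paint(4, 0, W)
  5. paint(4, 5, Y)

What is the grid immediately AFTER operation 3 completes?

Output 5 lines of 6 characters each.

After op 1 fill(4,0,Y) [12 cells changed]:
GGGGGG
YYYGGG
YYYGGY
YYYGGY
YYYGGG
After op 2 fill(0,4,G) [0 cells changed]:
GGGGGG
YYYGGG
YYYGGY
YYYGGY
YYYGGG
After op 3 paint(1,4,B):
GGGGGG
YYYGBG
YYYGGY
YYYGGY
YYYGGG

Answer: GGGGGG
YYYGBG
YYYGGY
YYYGGY
YYYGGG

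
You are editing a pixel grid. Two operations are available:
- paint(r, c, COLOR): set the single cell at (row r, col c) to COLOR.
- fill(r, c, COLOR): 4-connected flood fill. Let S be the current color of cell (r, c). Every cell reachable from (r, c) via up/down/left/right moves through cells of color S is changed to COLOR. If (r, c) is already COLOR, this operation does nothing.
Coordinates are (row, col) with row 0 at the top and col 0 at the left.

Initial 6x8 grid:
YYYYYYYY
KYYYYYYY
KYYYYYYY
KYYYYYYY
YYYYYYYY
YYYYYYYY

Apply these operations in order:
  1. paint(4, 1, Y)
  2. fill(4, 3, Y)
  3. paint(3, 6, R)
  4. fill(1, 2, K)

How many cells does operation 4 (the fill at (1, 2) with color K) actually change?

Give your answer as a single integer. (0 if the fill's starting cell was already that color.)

Answer: 44

Derivation:
After op 1 paint(4,1,Y):
YYYYYYYY
KYYYYYYY
KYYYYYYY
KYYYYYYY
YYYYYYYY
YYYYYYYY
After op 2 fill(4,3,Y) [0 cells changed]:
YYYYYYYY
KYYYYYYY
KYYYYYYY
KYYYYYYY
YYYYYYYY
YYYYYYYY
After op 3 paint(3,6,R):
YYYYYYYY
KYYYYYYY
KYYYYYYY
KYYYYYRY
YYYYYYYY
YYYYYYYY
After op 4 fill(1,2,K) [44 cells changed]:
KKKKKKKK
KKKKKKKK
KKKKKKKK
KKKKKKRK
KKKKKKKK
KKKKKKKK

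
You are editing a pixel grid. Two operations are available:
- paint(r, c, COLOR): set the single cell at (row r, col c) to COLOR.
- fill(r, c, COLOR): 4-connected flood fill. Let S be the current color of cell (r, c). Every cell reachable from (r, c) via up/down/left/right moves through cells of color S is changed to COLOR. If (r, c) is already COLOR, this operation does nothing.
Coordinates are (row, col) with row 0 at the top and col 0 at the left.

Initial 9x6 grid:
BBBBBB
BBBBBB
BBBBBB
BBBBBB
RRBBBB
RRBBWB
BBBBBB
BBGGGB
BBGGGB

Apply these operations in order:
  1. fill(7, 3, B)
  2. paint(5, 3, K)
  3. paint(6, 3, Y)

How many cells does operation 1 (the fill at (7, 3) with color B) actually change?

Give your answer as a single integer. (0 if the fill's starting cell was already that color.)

After op 1 fill(7,3,B) [6 cells changed]:
BBBBBB
BBBBBB
BBBBBB
BBBBBB
RRBBBB
RRBBWB
BBBBBB
BBBBBB
BBBBBB

Answer: 6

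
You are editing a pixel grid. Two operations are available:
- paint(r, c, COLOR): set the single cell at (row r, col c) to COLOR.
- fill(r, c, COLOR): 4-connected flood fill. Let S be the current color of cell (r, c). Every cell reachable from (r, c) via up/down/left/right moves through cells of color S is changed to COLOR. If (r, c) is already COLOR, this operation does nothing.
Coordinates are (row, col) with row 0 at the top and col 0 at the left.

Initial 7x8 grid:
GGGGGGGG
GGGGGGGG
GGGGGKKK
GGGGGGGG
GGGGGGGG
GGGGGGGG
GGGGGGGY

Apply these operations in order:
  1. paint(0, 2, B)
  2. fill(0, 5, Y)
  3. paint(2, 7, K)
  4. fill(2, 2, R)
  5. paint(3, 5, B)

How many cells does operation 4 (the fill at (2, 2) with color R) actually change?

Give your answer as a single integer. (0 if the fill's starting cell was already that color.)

After op 1 paint(0,2,B):
GGBGGGGG
GGGGGGGG
GGGGGKKK
GGGGGGGG
GGGGGGGG
GGGGGGGG
GGGGGGGY
After op 2 fill(0,5,Y) [51 cells changed]:
YYBYYYYY
YYYYYYYY
YYYYYKKK
YYYYYYYY
YYYYYYYY
YYYYYYYY
YYYYYYYY
After op 3 paint(2,7,K):
YYBYYYYY
YYYYYYYY
YYYYYKKK
YYYYYYYY
YYYYYYYY
YYYYYYYY
YYYYYYYY
After op 4 fill(2,2,R) [52 cells changed]:
RRBRRRRR
RRRRRRRR
RRRRRKKK
RRRRRRRR
RRRRRRRR
RRRRRRRR
RRRRRRRR

Answer: 52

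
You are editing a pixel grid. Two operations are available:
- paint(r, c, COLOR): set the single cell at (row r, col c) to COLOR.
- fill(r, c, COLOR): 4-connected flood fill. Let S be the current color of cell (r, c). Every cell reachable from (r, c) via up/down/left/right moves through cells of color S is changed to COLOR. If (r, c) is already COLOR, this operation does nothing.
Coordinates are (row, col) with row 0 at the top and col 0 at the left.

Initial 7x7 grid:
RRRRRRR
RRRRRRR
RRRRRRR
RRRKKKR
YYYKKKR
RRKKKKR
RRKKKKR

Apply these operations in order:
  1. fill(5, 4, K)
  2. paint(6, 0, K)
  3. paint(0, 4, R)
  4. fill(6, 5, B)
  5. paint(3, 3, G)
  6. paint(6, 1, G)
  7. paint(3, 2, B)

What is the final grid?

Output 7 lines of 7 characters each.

After op 1 fill(5,4,K) [0 cells changed]:
RRRRRRR
RRRRRRR
RRRRRRR
RRRKKKR
YYYKKKR
RRKKKKR
RRKKKKR
After op 2 paint(6,0,K):
RRRRRRR
RRRRRRR
RRRRRRR
RRRKKKR
YYYKKKR
RRKKKKR
KRKKKKR
After op 3 paint(0,4,R):
RRRRRRR
RRRRRRR
RRRRRRR
RRRKKKR
YYYKKKR
RRKKKKR
KRKKKKR
After op 4 fill(6,5,B) [14 cells changed]:
RRRRRRR
RRRRRRR
RRRRRRR
RRRBBBR
YYYBBBR
RRBBBBR
KRBBBBR
After op 5 paint(3,3,G):
RRRRRRR
RRRRRRR
RRRRRRR
RRRGBBR
YYYBBBR
RRBBBBR
KRBBBBR
After op 6 paint(6,1,G):
RRRRRRR
RRRRRRR
RRRRRRR
RRRGBBR
YYYBBBR
RRBBBBR
KGBBBBR
After op 7 paint(3,2,B):
RRRRRRR
RRRRRRR
RRRRRRR
RRBGBBR
YYYBBBR
RRBBBBR
KGBBBBR

Answer: RRRRRRR
RRRRRRR
RRRRRRR
RRBGBBR
YYYBBBR
RRBBBBR
KGBBBBR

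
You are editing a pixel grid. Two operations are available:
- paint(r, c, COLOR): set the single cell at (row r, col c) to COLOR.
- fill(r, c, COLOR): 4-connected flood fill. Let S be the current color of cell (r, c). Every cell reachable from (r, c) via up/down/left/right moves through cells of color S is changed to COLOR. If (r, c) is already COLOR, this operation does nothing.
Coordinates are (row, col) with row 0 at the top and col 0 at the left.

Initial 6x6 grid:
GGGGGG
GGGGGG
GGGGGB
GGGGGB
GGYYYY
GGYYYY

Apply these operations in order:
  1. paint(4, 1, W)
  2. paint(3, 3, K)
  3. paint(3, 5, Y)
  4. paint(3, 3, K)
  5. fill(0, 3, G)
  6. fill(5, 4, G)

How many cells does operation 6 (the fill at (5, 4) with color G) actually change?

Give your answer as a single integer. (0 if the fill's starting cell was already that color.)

After op 1 paint(4,1,W):
GGGGGG
GGGGGG
GGGGGB
GGGGGB
GWYYYY
GGYYYY
After op 2 paint(3,3,K):
GGGGGG
GGGGGG
GGGGGB
GGGKGB
GWYYYY
GGYYYY
After op 3 paint(3,5,Y):
GGGGGG
GGGGGG
GGGGGB
GGGKGY
GWYYYY
GGYYYY
After op 4 paint(3,3,K):
GGGGGG
GGGGGG
GGGGGB
GGGKGY
GWYYYY
GGYYYY
After op 5 fill(0,3,G) [0 cells changed]:
GGGGGG
GGGGGG
GGGGGB
GGGKGY
GWYYYY
GGYYYY
After op 6 fill(5,4,G) [9 cells changed]:
GGGGGG
GGGGGG
GGGGGB
GGGKGG
GWGGGG
GGGGGG

Answer: 9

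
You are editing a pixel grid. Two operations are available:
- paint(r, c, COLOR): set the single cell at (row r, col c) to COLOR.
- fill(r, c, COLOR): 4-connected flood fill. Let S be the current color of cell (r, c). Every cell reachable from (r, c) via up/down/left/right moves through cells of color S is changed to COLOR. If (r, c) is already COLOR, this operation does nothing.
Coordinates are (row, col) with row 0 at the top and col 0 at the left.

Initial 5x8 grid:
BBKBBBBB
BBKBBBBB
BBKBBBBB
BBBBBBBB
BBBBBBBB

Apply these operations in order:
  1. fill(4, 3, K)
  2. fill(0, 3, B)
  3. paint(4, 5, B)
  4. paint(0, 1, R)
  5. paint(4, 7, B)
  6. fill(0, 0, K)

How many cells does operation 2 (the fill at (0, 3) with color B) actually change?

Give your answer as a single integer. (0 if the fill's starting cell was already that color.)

Answer: 40

Derivation:
After op 1 fill(4,3,K) [37 cells changed]:
KKKKKKKK
KKKKKKKK
KKKKKKKK
KKKKKKKK
KKKKKKKK
After op 2 fill(0,3,B) [40 cells changed]:
BBBBBBBB
BBBBBBBB
BBBBBBBB
BBBBBBBB
BBBBBBBB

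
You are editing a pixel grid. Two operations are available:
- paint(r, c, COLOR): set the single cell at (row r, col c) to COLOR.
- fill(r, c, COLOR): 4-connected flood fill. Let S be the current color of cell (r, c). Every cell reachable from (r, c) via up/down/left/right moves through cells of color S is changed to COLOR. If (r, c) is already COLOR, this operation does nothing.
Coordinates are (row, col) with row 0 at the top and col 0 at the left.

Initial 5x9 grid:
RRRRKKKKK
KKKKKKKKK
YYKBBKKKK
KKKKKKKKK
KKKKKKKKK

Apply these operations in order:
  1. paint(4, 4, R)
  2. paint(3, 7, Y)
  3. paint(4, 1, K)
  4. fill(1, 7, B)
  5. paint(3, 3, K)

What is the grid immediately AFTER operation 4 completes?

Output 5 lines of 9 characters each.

Answer: RRRRBBBBB
BBBBBBBBB
YYBBBBBBB
BBBBBBBYB
BBBBRBBBB

Derivation:
After op 1 paint(4,4,R):
RRRRKKKKK
KKKKKKKKK
YYKBBKKKK
KKKKKKKKK
KKKKRKKKK
After op 2 paint(3,7,Y):
RRRRKKKKK
KKKKKKKKK
YYKBBKKKK
KKKKKKKYK
KKKKRKKKK
After op 3 paint(4,1,K):
RRRRKKKKK
KKKKKKKKK
YYKBBKKKK
KKKKKKKYK
KKKKRKKKK
After op 4 fill(1,7,B) [35 cells changed]:
RRRRBBBBB
BBBBBBBBB
YYBBBBBBB
BBBBBBBYB
BBBBRBBBB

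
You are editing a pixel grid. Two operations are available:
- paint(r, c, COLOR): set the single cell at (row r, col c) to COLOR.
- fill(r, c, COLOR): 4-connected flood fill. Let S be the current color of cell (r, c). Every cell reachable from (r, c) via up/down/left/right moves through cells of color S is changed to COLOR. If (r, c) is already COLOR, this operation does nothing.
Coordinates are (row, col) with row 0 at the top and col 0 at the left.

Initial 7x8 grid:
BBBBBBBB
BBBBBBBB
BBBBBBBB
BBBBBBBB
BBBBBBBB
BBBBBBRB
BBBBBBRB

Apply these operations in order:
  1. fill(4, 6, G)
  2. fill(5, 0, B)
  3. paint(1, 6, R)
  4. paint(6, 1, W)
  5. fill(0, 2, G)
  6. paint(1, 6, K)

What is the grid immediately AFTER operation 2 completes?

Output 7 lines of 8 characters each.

After op 1 fill(4,6,G) [54 cells changed]:
GGGGGGGG
GGGGGGGG
GGGGGGGG
GGGGGGGG
GGGGGGGG
GGGGGGRG
GGGGGGRG
After op 2 fill(5,0,B) [54 cells changed]:
BBBBBBBB
BBBBBBBB
BBBBBBBB
BBBBBBBB
BBBBBBBB
BBBBBBRB
BBBBBBRB

Answer: BBBBBBBB
BBBBBBBB
BBBBBBBB
BBBBBBBB
BBBBBBBB
BBBBBBRB
BBBBBBRB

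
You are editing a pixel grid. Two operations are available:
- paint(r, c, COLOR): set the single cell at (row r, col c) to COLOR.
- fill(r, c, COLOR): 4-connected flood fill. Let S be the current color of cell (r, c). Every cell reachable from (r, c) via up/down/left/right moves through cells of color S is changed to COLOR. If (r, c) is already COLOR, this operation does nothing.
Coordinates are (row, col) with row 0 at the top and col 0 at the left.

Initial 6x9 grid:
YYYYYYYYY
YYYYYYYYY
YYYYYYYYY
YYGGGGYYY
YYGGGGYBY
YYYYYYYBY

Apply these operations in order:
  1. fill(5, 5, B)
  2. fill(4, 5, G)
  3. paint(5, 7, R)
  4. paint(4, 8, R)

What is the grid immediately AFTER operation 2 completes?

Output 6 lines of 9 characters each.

Answer: BBBBBBBBB
BBBBBBBBB
BBBBBBBBB
BBGGGGBBB
BBGGGGBBB
BBBBBBBBB

Derivation:
After op 1 fill(5,5,B) [44 cells changed]:
BBBBBBBBB
BBBBBBBBB
BBBBBBBBB
BBGGGGBBB
BBGGGGBBB
BBBBBBBBB
After op 2 fill(4,5,G) [0 cells changed]:
BBBBBBBBB
BBBBBBBBB
BBBBBBBBB
BBGGGGBBB
BBGGGGBBB
BBBBBBBBB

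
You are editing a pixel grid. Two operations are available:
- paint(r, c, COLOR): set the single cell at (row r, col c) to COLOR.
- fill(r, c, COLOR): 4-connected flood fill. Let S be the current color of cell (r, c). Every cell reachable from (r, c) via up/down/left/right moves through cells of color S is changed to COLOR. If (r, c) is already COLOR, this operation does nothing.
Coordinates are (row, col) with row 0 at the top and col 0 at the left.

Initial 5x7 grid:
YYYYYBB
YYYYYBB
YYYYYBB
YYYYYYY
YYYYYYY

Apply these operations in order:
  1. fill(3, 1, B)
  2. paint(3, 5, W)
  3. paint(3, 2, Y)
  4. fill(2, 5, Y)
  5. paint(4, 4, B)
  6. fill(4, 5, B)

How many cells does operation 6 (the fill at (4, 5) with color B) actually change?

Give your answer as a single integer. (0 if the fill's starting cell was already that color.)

Answer: 33

Derivation:
After op 1 fill(3,1,B) [29 cells changed]:
BBBBBBB
BBBBBBB
BBBBBBB
BBBBBBB
BBBBBBB
After op 2 paint(3,5,W):
BBBBBBB
BBBBBBB
BBBBBBB
BBBBBWB
BBBBBBB
After op 3 paint(3,2,Y):
BBBBBBB
BBBBBBB
BBBBBBB
BBYBBWB
BBBBBBB
After op 4 fill(2,5,Y) [33 cells changed]:
YYYYYYY
YYYYYYY
YYYYYYY
YYYYYWY
YYYYYYY
After op 5 paint(4,4,B):
YYYYYYY
YYYYYYY
YYYYYYY
YYYYYWY
YYYYBYY
After op 6 fill(4,5,B) [33 cells changed]:
BBBBBBB
BBBBBBB
BBBBBBB
BBBBBWB
BBBBBBB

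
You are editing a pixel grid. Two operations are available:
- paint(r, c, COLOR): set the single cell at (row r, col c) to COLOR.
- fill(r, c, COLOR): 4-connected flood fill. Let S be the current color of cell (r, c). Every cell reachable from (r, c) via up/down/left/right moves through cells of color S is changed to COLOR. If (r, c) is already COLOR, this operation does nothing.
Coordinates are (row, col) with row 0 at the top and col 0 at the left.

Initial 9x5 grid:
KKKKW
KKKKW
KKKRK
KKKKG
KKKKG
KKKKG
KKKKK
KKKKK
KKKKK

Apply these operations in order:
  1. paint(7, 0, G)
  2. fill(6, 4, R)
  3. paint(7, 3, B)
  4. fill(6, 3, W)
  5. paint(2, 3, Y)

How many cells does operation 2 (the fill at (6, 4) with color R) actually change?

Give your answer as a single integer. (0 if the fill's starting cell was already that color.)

Answer: 37

Derivation:
After op 1 paint(7,0,G):
KKKKW
KKKKW
KKKRK
KKKKG
KKKKG
KKKKG
KKKKK
GKKKK
KKKKK
After op 2 fill(6,4,R) [37 cells changed]:
RRRRW
RRRRW
RRRRK
RRRRG
RRRRG
RRRRG
RRRRR
GRRRR
RRRRR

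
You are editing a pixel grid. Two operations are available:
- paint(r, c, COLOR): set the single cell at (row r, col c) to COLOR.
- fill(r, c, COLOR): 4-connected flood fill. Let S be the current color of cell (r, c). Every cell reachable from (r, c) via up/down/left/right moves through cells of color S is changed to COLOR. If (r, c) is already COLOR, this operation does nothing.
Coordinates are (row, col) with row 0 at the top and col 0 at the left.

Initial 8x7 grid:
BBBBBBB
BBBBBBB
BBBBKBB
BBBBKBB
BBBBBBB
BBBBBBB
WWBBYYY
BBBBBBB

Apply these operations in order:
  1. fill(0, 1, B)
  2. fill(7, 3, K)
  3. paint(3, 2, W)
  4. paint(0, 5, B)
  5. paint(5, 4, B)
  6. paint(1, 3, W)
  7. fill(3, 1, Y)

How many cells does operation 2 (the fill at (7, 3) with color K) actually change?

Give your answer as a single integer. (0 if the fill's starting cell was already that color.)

After op 1 fill(0,1,B) [0 cells changed]:
BBBBBBB
BBBBBBB
BBBBKBB
BBBBKBB
BBBBBBB
BBBBBBB
WWBBYYY
BBBBBBB
After op 2 fill(7,3,K) [49 cells changed]:
KKKKKKK
KKKKKKK
KKKKKKK
KKKKKKK
KKKKKKK
KKKKKKK
WWKKYYY
KKKKKKK

Answer: 49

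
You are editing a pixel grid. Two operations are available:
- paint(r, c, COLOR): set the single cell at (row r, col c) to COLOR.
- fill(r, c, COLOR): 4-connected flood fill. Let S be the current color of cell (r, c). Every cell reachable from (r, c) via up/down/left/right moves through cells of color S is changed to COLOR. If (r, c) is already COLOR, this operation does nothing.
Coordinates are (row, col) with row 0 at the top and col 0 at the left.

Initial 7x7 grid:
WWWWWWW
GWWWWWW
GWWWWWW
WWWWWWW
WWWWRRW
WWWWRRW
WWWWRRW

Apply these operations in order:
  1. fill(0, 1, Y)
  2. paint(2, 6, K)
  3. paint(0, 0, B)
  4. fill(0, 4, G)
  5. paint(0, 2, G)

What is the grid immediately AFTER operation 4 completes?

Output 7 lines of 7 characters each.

Answer: BGGGGGG
GGGGGGG
GGGGGGK
GGGGGGG
GGGGRRG
GGGGRRG
GGGGRRG

Derivation:
After op 1 fill(0,1,Y) [41 cells changed]:
YYYYYYY
GYYYYYY
GYYYYYY
YYYYYYY
YYYYRRY
YYYYRRY
YYYYRRY
After op 2 paint(2,6,K):
YYYYYYY
GYYYYYY
GYYYYYK
YYYYYYY
YYYYRRY
YYYYRRY
YYYYRRY
After op 3 paint(0,0,B):
BYYYYYY
GYYYYYY
GYYYYYK
YYYYYYY
YYYYRRY
YYYYRRY
YYYYRRY
After op 4 fill(0,4,G) [39 cells changed]:
BGGGGGG
GGGGGGG
GGGGGGK
GGGGGGG
GGGGRRG
GGGGRRG
GGGGRRG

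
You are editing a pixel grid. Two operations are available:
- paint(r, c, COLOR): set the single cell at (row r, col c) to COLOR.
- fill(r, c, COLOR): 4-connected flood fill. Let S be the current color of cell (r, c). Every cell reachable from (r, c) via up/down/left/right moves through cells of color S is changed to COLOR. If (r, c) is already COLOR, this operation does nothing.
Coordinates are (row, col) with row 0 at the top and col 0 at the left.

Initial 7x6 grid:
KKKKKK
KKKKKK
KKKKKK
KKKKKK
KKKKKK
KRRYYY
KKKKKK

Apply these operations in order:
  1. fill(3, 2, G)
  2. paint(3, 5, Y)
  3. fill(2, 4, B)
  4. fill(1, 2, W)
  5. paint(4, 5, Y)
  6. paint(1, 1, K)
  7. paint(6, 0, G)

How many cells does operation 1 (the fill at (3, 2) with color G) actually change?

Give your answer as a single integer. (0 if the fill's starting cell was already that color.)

Answer: 37

Derivation:
After op 1 fill(3,2,G) [37 cells changed]:
GGGGGG
GGGGGG
GGGGGG
GGGGGG
GGGGGG
GRRYYY
GGGGGG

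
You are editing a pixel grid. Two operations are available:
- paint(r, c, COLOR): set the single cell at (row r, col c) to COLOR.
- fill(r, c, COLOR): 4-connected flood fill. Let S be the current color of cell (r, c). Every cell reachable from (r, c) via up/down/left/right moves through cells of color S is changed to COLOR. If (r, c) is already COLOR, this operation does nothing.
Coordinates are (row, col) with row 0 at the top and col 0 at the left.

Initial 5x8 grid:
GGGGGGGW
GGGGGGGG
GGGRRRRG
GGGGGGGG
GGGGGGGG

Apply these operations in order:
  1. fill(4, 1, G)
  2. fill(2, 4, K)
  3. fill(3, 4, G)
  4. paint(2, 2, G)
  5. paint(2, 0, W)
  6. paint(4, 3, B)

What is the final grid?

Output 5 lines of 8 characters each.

After op 1 fill(4,1,G) [0 cells changed]:
GGGGGGGW
GGGGGGGG
GGGRRRRG
GGGGGGGG
GGGGGGGG
After op 2 fill(2,4,K) [4 cells changed]:
GGGGGGGW
GGGGGGGG
GGGKKKKG
GGGGGGGG
GGGGGGGG
After op 3 fill(3,4,G) [0 cells changed]:
GGGGGGGW
GGGGGGGG
GGGKKKKG
GGGGGGGG
GGGGGGGG
After op 4 paint(2,2,G):
GGGGGGGW
GGGGGGGG
GGGKKKKG
GGGGGGGG
GGGGGGGG
After op 5 paint(2,0,W):
GGGGGGGW
GGGGGGGG
WGGKKKKG
GGGGGGGG
GGGGGGGG
After op 6 paint(4,3,B):
GGGGGGGW
GGGGGGGG
WGGKKKKG
GGGGGGGG
GGGBGGGG

Answer: GGGGGGGW
GGGGGGGG
WGGKKKKG
GGGGGGGG
GGGBGGGG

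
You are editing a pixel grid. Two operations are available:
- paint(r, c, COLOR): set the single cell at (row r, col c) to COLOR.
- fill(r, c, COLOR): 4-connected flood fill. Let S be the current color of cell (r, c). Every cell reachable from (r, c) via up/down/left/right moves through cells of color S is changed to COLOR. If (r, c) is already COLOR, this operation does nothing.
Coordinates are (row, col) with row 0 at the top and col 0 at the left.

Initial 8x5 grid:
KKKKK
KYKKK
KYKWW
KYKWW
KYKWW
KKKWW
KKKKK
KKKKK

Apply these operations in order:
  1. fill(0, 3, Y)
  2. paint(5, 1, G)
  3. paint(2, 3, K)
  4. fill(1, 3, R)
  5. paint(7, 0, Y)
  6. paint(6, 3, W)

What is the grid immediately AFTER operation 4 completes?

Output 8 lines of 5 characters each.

Answer: RRRRR
RRRRR
RRRKW
RRRWW
RRRWW
RGRWW
RRRRR
RRRRR

Derivation:
After op 1 fill(0,3,Y) [28 cells changed]:
YYYYY
YYYYY
YYYWW
YYYWW
YYYWW
YYYWW
YYYYY
YYYYY
After op 2 paint(5,1,G):
YYYYY
YYYYY
YYYWW
YYYWW
YYYWW
YGYWW
YYYYY
YYYYY
After op 3 paint(2,3,K):
YYYYY
YYYYY
YYYKW
YYYWW
YYYWW
YGYWW
YYYYY
YYYYY
After op 4 fill(1,3,R) [31 cells changed]:
RRRRR
RRRRR
RRRKW
RRRWW
RRRWW
RGRWW
RRRRR
RRRRR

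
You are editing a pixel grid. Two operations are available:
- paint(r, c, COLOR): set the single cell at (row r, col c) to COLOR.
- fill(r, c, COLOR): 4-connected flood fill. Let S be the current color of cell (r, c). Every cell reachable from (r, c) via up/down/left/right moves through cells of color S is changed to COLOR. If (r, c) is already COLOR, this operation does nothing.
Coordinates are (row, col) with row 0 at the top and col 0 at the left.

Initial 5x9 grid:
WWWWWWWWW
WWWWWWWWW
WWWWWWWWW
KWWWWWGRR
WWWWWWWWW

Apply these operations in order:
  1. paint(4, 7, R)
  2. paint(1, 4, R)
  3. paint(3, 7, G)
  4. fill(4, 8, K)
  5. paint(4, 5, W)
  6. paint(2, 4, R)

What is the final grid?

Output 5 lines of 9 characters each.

After op 1 paint(4,7,R):
WWWWWWWWW
WWWWWWWWW
WWWWWWWWW
KWWWWWGRR
WWWWWWWRW
After op 2 paint(1,4,R):
WWWWWWWWW
WWWWRWWWW
WWWWWWWWW
KWWWWWGRR
WWWWWWWRW
After op 3 paint(3,7,G):
WWWWWWWWW
WWWWRWWWW
WWWWWWWWW
KWWWWWGGR
WWWWWWWRW
After op 4 fill(4,8,K) [1 cells changed]:
WWWWWWWWW
WWWWRWWWW
WWWWWWWWW
KWWWWWGGR
WWWWWWWRK
After op 5 paint(4,5,W):
WWWWWWWWW
WWWWRWWWW
WWWWWWWWW
KWWWWWGGR
WWWWWWWRK
After op 6 paint(2,4,R):
WWWWWWWWW
WWWWRWWWW
WWWWRWWWW
KWWWWWGGR
WWWWWWWRK

Answer: WWWWWWWWW
WWWWRWWWW
WWWWRWWWW
KWWWWWGGR
WWWWWWWRK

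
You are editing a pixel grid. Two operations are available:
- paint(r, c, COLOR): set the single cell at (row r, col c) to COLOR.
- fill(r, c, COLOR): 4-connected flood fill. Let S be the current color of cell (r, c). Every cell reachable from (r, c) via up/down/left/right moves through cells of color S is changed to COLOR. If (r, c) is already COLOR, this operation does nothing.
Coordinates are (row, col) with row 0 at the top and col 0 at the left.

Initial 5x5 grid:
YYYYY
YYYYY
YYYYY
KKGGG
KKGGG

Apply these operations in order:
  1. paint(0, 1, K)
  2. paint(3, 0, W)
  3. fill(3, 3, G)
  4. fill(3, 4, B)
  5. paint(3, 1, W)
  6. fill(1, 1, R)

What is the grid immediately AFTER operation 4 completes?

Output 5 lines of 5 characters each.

Answer: YKYYY
YYYYY
YYYYY
WKBBB
KKBBB

Derivation:
After op 1 paint(0,1,K):
YKYYY
YYYYY
YYYYY
KKGGG
KKGGG
After op 2 paint(3,0,W):
YKYYY
YYYYY
YYYYY
WKGGG
KKGGG
After op 3 fill(3,3,G) [0 cells changed]:
YKYYY
YYYYY
YYYYY
WKGGG
KKGGG
After op 4 fill(3,4,B) [6 cells changed]:
YKYYY
YYYYY
YYYYY
WKBBB
KKBBB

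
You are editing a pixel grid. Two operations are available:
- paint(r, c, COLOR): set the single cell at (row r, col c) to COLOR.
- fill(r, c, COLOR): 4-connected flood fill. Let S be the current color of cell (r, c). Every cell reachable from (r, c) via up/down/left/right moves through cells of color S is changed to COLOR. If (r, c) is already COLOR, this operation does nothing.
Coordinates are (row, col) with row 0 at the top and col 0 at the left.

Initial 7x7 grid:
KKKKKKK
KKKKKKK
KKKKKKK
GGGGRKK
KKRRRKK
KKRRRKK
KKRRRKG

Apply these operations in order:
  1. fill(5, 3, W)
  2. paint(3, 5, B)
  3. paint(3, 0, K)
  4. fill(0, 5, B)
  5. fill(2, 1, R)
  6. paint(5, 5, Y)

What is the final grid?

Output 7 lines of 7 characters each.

Answer: RRRRRRR
RRRRRRR
RRRRRRR
RGGGWRR
RRWWWRR
RRWWWYR
RRWWWRG

Derivation:
After op 1 fill(5,3,W) [10 cells changed]:
KKKKKKK
KKKKKKK
KKKKKKK
GGGGWKK
KKWWWKK
KKWWWKK
KKWWWKG
After op 2 paint(3,5,B):
KKKKKKK
KKKKKKK
KKKKKKK
GGGGWBK
KKWWWKK
KKWWWKK
KKWWWKG
After op 3 paint(3,0,K):
KKKKKKK
KKKKKKK
KKKKKKK
KGGGWBK
KKWWWKK
KKWWWKK
KKWWWKG
After op 4 fill(0,5,B) [34 cells changed]:
BBBBBBB
BBBBBBB
BBBBBBB
BGGGWBB
BBWWWBB
BBWWWBB
BBWWWBG
After op 5 fill(2,1,R) [35 cells changed]:
RRRRRRR
RRRRRRR
RRRRRRR
RGGGWRR
RRWWWRR
RRWWWRR
RRWWWRG
After op 6 paint(5,5,Y):
RRRRRRR
RRRRRRR
RRRRRRR
RGGGWRR
RRWWWRR
RRWWWYR
RRWWWRG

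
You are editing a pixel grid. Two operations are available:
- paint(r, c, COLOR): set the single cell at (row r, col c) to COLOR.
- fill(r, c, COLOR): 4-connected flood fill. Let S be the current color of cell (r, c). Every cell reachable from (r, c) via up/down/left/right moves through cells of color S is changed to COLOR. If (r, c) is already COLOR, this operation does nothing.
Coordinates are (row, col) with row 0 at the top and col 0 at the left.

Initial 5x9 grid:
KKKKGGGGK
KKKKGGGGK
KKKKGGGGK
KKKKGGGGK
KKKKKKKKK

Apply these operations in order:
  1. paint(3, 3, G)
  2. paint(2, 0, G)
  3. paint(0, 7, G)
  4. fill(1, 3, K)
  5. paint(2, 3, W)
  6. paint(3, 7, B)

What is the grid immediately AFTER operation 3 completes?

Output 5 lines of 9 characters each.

Answer: KKKKGGGGK
KKKKGGGGK
GKKKGGGGK
KKKGGGGGK
KKKKKKKKK

Derivation:
After op 1 paint(3,3,G):
KKKKGGGGK
KKKKGGGGK
KKKKGGGGK
KKKGGGGGK
KKKKKKKKK
After op 2 paint(2,0,G):
KKKKGGGGK
KKKKGGGGK
GKKKGGGGK
KKKGGGGGK
KKKKKKKKK
After op 3 paint(0,7,G):
KKKKGGGGK
KKKKGGGGK
GKKKGGGGK
KKKGGGGGK
KKKKKKKKK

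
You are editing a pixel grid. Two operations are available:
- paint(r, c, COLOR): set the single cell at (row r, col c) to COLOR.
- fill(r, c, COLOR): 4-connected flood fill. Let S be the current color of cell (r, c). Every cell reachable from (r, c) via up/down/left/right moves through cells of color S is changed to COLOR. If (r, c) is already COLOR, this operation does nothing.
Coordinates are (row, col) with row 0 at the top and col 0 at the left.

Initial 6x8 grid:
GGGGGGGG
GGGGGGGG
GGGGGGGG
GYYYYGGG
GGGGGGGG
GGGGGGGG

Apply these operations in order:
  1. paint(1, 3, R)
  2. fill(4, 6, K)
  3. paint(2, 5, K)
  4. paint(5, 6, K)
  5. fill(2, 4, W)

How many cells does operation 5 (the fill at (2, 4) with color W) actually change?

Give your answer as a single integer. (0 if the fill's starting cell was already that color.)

Answer: 43

Derivation:
After op 1 paint(1,3,R):
GGGGGGGG
GGGRGGGG
GGGGGGGG
GYYYYGGG
GGGGGGGG
GGGGGGGG
After op 2 fill(4,6,K) [43 cells changed]:
KKKKKKKK
KKKRKKKK
KKKKKKKK
KYYYYKKK
KKKKKKKK
KKKKKKKK
After op 3 paint(2,5,K):
KKKKKKKK
KKKRKKKK
KKKKKKKK
KYYYYKKK
KKKKKKKK
KKKKKKKK
After op 4 paint(5,6,K):
KKKKKKKK
KKKRKKKK
KKKKKKKK
KYYYYKKK
KKKKKKKK
KKKKKKKK
After op 5 fill(2,4,W) [43 cells changed]:
WWWWWWWW
WWWRWWWW
WWWWWWWW
WYYYYWWW
WWWWWWWW
WWWWWWWW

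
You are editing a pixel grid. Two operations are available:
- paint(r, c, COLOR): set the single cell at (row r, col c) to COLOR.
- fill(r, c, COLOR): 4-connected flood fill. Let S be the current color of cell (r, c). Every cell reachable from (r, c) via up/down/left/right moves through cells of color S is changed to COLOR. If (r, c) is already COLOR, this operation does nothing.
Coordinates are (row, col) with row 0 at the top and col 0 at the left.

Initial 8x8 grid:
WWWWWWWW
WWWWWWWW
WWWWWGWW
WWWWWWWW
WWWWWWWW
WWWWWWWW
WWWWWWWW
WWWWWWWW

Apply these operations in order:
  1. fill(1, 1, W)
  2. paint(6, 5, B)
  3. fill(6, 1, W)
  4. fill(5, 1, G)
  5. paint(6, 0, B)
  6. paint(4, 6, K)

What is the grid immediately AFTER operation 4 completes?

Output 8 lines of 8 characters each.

After op 1 fill(1,1,W) [0 cells changed]:
WWWWWWWW
WWWWWWWW
WWWWWGWW
WWWWWWWW
WWWWWWWW
WWWWWWWW
WWWWWWWW
WWWWWWWW
After op 2 paint(6,5,B):
WWWWWWWW
WWWWWWWW
WWWWWGWW
WWWWWWWW
WWWWWWWW
WWWWWWWW
WWWWWBWW
WWWWWWWW
After op 3 fill(6,1,W) [0 cells changed]:
WWWWWWWW
WWWWWWWW
WWWWWGWW
WWWWWWWW
WWWWWWWW
WWWWWWWW
WWWWWBWW
WWWWWWWW
After op 4 fill(5,1,G) [62 cells changed]:
GGGGGGGG
GGGGGGGG
GGGGGGGG
GGGGGGGG
GGGGGGGG
GGGGGGGG
GGGGGBGG
GGGGGGGG

Answer: GGGGGGGG
GGGGGGGG
GGGGGGGG
GGGGGGGG
GGGGGGGG
GGGGGGGG
GGGGGBGG
GGGGGGGG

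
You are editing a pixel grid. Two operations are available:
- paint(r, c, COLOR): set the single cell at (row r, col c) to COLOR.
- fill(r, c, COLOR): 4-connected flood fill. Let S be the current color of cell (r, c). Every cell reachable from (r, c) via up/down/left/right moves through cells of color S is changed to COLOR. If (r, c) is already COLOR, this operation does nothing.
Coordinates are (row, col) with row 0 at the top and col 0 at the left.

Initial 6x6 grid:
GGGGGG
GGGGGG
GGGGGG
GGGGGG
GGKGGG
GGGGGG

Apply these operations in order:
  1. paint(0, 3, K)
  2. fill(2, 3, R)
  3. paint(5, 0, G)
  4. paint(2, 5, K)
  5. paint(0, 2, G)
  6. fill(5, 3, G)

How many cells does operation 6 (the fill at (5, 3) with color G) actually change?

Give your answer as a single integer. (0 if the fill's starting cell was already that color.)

Answer: 31

Derivation:
After op 1 paint(0,3,K):
GGGKGG
GGGGGG
GGGGGG
GGGGGG
GGKGGG
GGGGGG
After op 2 fill(2,3,R) [34 cells changed]:
RRRKRR
RRRRRR
RRRRRR
RRRRRR
RRKRRR
RRRRRR
After op 3 paint(5,0,G):
RRRKRR
RRRRRR
RRRRRR
RRRRRR
RRKRRR
GRRRRR
After op 4 paint(2,5,K):
RRRKRR
RRRRRR
RRRRRK
RRRRRR
RRKRRR
GRRRRR
After op 5 paint(0,2,G):
RRGKRR
RRRRRR
RRRRRK
RRRRRR
RRKRRR
GRRRRR
After op 6 fill(5,3,G) [31 cells changed]:
GGGKGG
GGGGGG
GGGGGK
GGGGGG
GGKGGG
GGGGGG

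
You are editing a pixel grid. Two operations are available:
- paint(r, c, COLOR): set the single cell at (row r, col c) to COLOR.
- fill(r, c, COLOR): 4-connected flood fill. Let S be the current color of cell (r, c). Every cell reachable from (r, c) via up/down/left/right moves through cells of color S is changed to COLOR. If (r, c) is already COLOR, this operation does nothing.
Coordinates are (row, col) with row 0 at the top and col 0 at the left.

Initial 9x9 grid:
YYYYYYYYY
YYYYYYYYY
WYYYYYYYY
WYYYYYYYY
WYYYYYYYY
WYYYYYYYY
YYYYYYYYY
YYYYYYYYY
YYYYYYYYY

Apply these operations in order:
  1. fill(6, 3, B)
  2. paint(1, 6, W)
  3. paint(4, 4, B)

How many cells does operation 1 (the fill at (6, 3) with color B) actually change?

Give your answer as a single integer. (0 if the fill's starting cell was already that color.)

Answer: 77

Derivation:
After op 1 fill(6,3,B) [77 cells changed]:
BBBBBBBBB
BBBBBBBBB
WBBBBBBBB
WBBBBBBBB
WBBBBBBBB
WBBBBBBBB
BBBBBBBBB
BBBBBBBBB
BBBBBBBBB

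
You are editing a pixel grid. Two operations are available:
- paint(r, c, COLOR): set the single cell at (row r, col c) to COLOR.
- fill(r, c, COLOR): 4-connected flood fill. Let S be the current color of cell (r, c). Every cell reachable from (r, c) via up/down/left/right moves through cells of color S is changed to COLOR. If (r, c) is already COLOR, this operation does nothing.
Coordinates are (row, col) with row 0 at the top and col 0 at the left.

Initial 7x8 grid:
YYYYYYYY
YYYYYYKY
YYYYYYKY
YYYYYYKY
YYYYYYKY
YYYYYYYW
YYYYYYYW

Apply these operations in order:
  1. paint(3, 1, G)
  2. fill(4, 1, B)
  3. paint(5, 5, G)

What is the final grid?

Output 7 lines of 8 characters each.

Answer: BBBBBBBB
BBBBBBKB
BBBBBBKB
BGBBBBKB
BBBBBBKB
BBBBBGBW
BBBBBBBW

Derivation:
After op 1 paint(3,1,G):
YYYYYYYY
YYYYYYKY
YYYYYYKY
YGYYYYKY
YYYYYYKY
YYYYYYYW
YYYYYYYW
After op 2 fill(4,1,B) [49 cells changed]:
BBBBBBBB
BBBBBBKB
BBBBBBKB
BGBBBBKB
BBBBBBKB
BBBBBBBW
BBBBBBBW
After op 3 paint(5,5,G):
BBBBBBBB
BBBBBBKB
BBBBBBKB
BGBBBBKB
BBBBBBKB
BBBBBGBW
BBBBBBBW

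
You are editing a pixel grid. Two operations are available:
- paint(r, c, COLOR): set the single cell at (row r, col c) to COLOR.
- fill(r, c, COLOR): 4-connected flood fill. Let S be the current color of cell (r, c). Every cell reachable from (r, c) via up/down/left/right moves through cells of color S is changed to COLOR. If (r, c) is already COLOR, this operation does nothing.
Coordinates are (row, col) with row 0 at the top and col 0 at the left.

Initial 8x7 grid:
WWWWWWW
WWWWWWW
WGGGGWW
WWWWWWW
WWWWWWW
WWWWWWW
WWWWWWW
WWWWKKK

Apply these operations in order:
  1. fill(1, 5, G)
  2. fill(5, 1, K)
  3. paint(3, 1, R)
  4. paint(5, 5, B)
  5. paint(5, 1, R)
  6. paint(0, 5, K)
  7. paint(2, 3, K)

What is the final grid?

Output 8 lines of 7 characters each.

Answer: KKKKKKK
KKKKKKK
KKKKKKK
KRKKKKK
KKKKKKK
KRKKKBK
KKKKKKK
KKKKKKK

Derivation:
After op 1 fill(1,5,G) [49 cells changed]:
GGGGGGG
GGGGGGG
GGGGGGG
GGGGGGG
GGGGGGG
GGGGGGG
GGGGGGG
GGGGKKK
After op 2 fill(5,1,K) [53 cells changed]:
KKKKKKK
KKKKKKK
KKKKKKK
KKKKKKK
KKKKKKK
KKKKKKK
KKKKKKK
KKKKKKK
After op 3 paint(3,1,R):
KKKKKKK
KKKKKKK
KKKKKKK
KRKKKKK
KKKKKKK
KKKKKKK
KKKKKKK
KKKKKKK
After op 4 paint(5,5,B):
KKKKKKK
KKKKKKK
KKKKKKK
KRKKKKK
KKKKKKK
KKKKKBK
KKKKKKK
KKKKKKK
After op 5 paint(5,1,R):
KKKKKKK
KKKKKKK
KKKKKKK
KRKKKKK
KKKKKKK
KRKKKBK
KKKKKKK
KKKKKKK
After op 6 paint(0,5,K):
KKKKKKK
KKKKKKK
KKKKKKK
KRKKKKK
KKKKKKK
KRKKKBK
KKKKKKK
KKKKKKK
After op 7 paint(2,3,K):
KKKKKKK
KKKKKKK
KKKKKKK
KRKKKKK
KKKKKKK
KRKKKBK
KKKKKKK
KKKKKKK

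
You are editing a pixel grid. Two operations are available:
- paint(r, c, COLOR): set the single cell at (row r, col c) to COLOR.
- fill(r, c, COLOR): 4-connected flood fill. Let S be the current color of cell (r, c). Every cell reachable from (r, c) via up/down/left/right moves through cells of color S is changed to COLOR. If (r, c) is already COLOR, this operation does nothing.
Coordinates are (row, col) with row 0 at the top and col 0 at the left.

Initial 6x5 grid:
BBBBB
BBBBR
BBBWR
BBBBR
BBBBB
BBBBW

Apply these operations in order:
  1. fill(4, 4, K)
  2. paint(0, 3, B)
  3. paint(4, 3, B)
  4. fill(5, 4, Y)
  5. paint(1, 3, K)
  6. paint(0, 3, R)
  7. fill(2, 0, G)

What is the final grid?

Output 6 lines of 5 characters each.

After op 1 fill(4,4,K) [25 cells changed]:
KKKKK
KKKKR
KKKWR
KKKKR
KKKKK
KKKKW
After op 2 paint(0,3,B):
KKKBK
KKKKR
KKKWR
KKKKR
KKKKK
KKKKW
After op 3 paint(4,3,B):
KKKBK
KKKKR
KKKWR
KKKKR
KKKBK
KKKKW
After op 4 fill(5,4,Y) [1 cells changed]:
KKKBK
KKKKR
KKKWR
KKKKR
KKKBK
KKKKY
After op 5 paint(1,3,K):
KKKBK
KKKKR
KKKWR
KKKKR
KKKBK
KKKKY
After op 6 paint(0,3,R):
KKKRK
KKKKR
KKKWR
KKKKR
KKKBK
KKKKY
After op 7 fill(2,0,G) [21 cells changed]:
GGGRK
GGGGR
GGGWR
GGGGR
GGGBK
GGGGY

Answer: GGGRK
GGGGR
GGGWR
GGGGR
GGGBK
GGGGY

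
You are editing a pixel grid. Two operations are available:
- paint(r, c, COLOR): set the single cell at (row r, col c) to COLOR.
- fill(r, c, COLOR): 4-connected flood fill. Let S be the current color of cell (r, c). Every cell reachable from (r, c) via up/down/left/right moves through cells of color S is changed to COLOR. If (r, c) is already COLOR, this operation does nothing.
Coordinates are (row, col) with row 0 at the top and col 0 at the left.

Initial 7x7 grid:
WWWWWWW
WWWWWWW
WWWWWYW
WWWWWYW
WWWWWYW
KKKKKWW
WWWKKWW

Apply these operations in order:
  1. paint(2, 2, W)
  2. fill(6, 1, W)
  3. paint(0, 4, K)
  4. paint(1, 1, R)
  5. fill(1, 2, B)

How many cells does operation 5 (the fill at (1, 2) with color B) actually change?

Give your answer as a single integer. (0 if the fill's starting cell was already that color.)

After op 1 paint(2,2,W):
WWWWWWW
WWWWWWW
WWWWWYW
WWWWWYW
WWWWWYW
KKKKKWW
WWWKKWW
After op 2 fill(6,1,W) [0 cells changed]:
WWWWWWW
WWWWWWW
WWWWWYW
WWWWWYW
WWWWWYW
KKKKKWW
WWWKKWW
After op 3 paint(0,4,K):
WWWWKWW
WWWWWWW
WWWWWYW
WWWWWYW
WWWWWYW
KKKKKWW
WWWKKWW
After op 4 paint(1,1,R):
WWWWKWW
WRWWWWW
WWWWWYW
WWWWWYW
WWWWWYW
KKKKKWW
WWWKKWW
After op 5 fill(1,2,B) [34 cells changed]:
BBBBKBB
BRBBBBB
BBBBBYB
BBBBBYB
BBBBBYB
KKKKKBB
WWWKKBB

Answer: 34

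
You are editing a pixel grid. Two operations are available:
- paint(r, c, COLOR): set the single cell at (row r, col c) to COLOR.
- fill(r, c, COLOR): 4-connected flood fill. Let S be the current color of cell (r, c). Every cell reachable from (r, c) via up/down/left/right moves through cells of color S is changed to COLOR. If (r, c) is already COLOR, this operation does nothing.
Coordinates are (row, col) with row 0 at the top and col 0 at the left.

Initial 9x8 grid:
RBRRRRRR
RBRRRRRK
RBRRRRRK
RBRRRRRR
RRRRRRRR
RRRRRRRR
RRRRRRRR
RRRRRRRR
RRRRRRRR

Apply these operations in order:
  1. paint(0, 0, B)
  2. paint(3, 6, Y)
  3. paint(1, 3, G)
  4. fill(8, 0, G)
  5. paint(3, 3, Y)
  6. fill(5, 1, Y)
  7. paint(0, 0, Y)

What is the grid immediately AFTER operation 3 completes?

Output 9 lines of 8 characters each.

After op 1 paint(0,0,B):
BBRRRRRR
RBRRRRRK
RBRRRRRK
RBRRRRRR
RRRRRRRR
RRRRRRRR
RRRRRRRR
RRRRRRRR
RRRRRRRR
After op 2 paint(3,6,Y):
BBRRRRRR
RBRRRRRK
RBRRRRRK
RBRRRRYR
RRRRRRRR
RRRRRRRR
RRRRRRRR
RRRRRRRR
RRRRRRRR
After op 3 paint(1,3,G):
BBRRRRRR
RBRGRRRK
RBRRRRRK
RBRRRRYR
RRRRRRRR
RRRRRRRR
RRRRRRRR
RRRRRRRR
RRRRRRRR

Answer: BBRRRRRR
RBRGRRRK
RBRRRRRK
RBRRRRYR
RRRRRRRR
RRRRRRRR
RRRRRRRR
RRRRRRRR
RRRRRRRR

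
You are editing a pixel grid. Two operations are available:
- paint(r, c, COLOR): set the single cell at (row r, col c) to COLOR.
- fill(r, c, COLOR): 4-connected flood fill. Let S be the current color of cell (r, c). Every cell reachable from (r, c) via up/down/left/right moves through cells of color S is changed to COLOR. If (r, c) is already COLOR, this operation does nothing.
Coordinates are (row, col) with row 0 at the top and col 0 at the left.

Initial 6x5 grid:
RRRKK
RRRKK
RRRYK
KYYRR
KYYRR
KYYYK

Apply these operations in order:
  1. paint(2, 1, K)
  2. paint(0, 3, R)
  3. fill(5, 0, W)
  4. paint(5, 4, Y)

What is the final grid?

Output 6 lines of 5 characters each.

Answer: RRRRK
RRRKK
RKRYK
WYYRR
WYYRR
WYYYY

Derivation:
After op 1 paint(2,1,K):
RRRKK
RRRKK
RKRYK
KYYRR
KYYRR
KYYYK
After op 2 paint(0,3,R):
RRRRK
RRRKK
RKRYK
KYYRR
KYYRR
KYYYK
After op 3 fill(5,0,W) [3 cells changed]:
RRRRK
RRRKK
RKRYK
WYYRR
WYYRR
WYYYK
After op 4 paint(5,4,Y):
RRRRK
RRRKK
RKRYK
WYYRR
WYYRR
WYYYY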